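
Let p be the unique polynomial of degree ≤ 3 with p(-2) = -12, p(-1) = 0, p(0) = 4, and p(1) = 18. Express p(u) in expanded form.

Write p(u) = au^3 + bu^2 + cu + d. Substituting each data point gives a linear system:
  -8a + 4b - 2c + d = -12
  -a + b - c + d = 0
  d = 4
  a + b + c + d = 18
Solving the system yields a = 3, b = 5, c = 6, d = 4.
So p(u) = 3u³ + 5u² + 6u + 4.
Check: p(1) = 18. ✓

p(u) = 3u^3 + 5u^2 + 6u + 4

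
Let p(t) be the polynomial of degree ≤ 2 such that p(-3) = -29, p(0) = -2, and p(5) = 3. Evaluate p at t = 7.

Using the Lagrange interpolation formula with nodes -3, 0, 5:
  L_0(t) = t(t - 5) / 24
  L_1(t) = (t + 3)(t - 5) / -15
  L_2(t) = (t + 3)t / 40
Then p(t) = -29·L_0(t) - 2·L_1(t) + 3·L_2(t).
Expanding and collecting terms gives p(t) = -t^2 + 6t - 2.
Evaluating at t = 7: p(7) = -9.

-9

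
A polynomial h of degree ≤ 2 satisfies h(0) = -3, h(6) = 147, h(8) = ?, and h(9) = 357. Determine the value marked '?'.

The 3 known points determine the degree-2 polynomial uniquely.
Write h(x) = ax^2 + bx + c. Substituting each data point gives a linear system:
  c = -3
  36a + 6b + c = 147
  81a + 9b + c = 357
Solving the system yields a = 5, b = -5, c = -3.
So h(x) = 5x² - 5x - 3.
Then h(8) = 277.

277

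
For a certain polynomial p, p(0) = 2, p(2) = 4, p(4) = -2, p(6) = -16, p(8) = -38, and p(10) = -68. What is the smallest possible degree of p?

2

Forward differences of the values at u = 0, 2, 4, 6, 8, 10:
  p  : 2  4  -2  -16  -38  -68
  Δ  : 2  -6  -14  -22  -30
  Δ^2: -8  -8  -8  -8
  Δ^3: 0  0  0
  Δ^4: 0  0
  Δ^5: 0
The second differences are constant (-8) and nonzero, while all higher differences vanish, so the minimal degree is 2.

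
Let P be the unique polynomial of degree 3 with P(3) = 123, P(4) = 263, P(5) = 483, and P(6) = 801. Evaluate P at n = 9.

2523

Forward differences of the values at n = 3, 4, 5, 6:
  P  : 123  263  483  801
  Δ  : 140  220  318
  Δ^2: 80  98
  Δ^3: 18
The third differences are constant, confirming degree 3.
Interpolating (Newton forward form) and evaluating at n = 9 gives P(9) = 2523.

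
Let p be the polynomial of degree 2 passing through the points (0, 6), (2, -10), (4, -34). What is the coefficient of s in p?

Write p(s) = as^2 + bs + c. Substituting each data point gives a linear system:
  c = 6
  4a + 2b + c = -10
  16a + 4b + c = -34
Solving the system yields a = -1, b = -6, c = 6.
So p(s) = -s² - 6s + 6.
The coefficient of s is -6.

-6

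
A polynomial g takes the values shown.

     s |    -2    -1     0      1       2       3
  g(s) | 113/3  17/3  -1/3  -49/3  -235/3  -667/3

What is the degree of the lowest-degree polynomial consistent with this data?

3

Forward differences of the values at s = -2, -1, 0, 1, 2, 3:
  g  : 113/3  17/3  -1/3  -49/3  -235/3  -667/3
  Δ  : -32  -6  -16  -62  -144
  Δ^2: 26  -10  -46  -82
  Δ^3: -36  -36  -36
  Δ^4: 0  0
  Δ^5: 0
The third differences are constant (-36) and nonzero, while all higher differences vanish, so the minimal degree is 3.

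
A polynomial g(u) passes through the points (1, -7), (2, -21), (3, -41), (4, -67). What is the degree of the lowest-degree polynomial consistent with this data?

2

Forward differences of the values at u = 1, 2, 3, 4:
  g  : -7  -21  -41  -67
  Δ  : -14  -20  -26
  Δ^2: -6  -6
  Δ^3: 0
The second differences are constant (-6) and nonzero, while all higher differences vanish, so the minimal degree is 2.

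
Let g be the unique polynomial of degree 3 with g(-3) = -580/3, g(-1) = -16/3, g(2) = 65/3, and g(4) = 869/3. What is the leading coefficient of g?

Write g(u) = au^3 + bu^2 + cu + d. Substituting each data point gives a linear system:
  -27a + 9b - 3c + d = -580/3
  -a + b - c + d = -16/3
  8a + 4b + 2c + d = 65/3
  64a + 16b + 4c + d = 869/3
Solving the system yields a = 6, b = -5, c = -4, d = 5/3.
So g(u) = 6u^3 - 5u^2 - 4u + 5/3.
The leading coefficient is 6.

6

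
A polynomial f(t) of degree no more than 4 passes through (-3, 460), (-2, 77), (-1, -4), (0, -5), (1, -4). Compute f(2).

Using the Lagrange interpolation formula with nodes -3, -2, -1, 0, 1:
  L_0(t) = (t + 2)(t + 1)t(t - 1) / 24
  L_1(t) = (t + 3)(t + 1)t(t - 1) / -6
  L_2(t) = (t + 3)(t + 2)t(t - 1) / 4
  L_3(t) = (t + 3)(t + 2)(t + 1)(t - 1) / -6
  L_4(t) = (t + 3)(t + 2)(t + 1)t / 24
Then f(t) = 460·L_0(t) + 77·L_1(t) - 4·L_2(t) - 5·L_3(t) - 4·L_4(t).
Expanding and collecting terms gives f(t) = 6t^4 - t^3 - 5t^2 + t - 5.
Evaluating at t = 2: f(2) = 65.

65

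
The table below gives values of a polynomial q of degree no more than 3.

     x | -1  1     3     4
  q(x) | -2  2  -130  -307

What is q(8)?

Write q(x) = ax^3 + bx^2 + cx + d. Substituting each data point gives a linear system:
  -a + b - c + d = -2
  a + b + c + d = 2
  27a + 9b + 3c + d = -130
  64a + 16b + 4c + d = -307
Solving the system yields a = -4, b = -5, c = 6, d = 5.
So q(x) = -4x^3 - 5x^2 + 6x + 5.
Then q(8) = -2315.

-2315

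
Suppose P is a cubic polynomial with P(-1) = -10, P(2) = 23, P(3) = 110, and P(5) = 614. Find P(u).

P(u) = 6u^3 - 5u^2 - 2u - 1

Write P(u) = au^3 + bu^2 + cu + d. Substituting each data point gives a linear system:
  -a + b - c + d = -10
  8a + 4b + 2c + d = 23
  27a + 9b + 3c + d = 110
  125a + 25b + 5c + d = 614
Solving the system yields a = 6, b = -5, c = -2, d = -1.
So P(u) = 6u^3 - 5u^2 - 2u - 1.
Check: P(2) = 23. ✓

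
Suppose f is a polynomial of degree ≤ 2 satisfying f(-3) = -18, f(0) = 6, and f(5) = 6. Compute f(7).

-8

Write f(n) = an^2 + bn + c. Substituting each data point gives a linear system:
  9a - 3b + c = -18
  c = 6
  25a + 5b + c = 6
Solving the system yields a = -1, b = 5, c = 6.
So f(n) = -n^2 + 5n + 6.
Then f(7) = -8.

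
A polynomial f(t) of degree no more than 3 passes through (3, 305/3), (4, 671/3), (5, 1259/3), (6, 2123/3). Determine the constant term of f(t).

-1/3

Write f(t) = at^3 + bt^2 + ct + d. Substituting each data point gives a linear system:
  27a + 9b + 3c + d = 305/3
  64a + 16b + 4c + d = 671/3
  125a + 25b + 5c + d = 1259/3
  216a + 36b + 6c + d = 2123/3
Solving the system yields a = 3, b = 1, c = 4, d = -1/3.
So f(t) = 3t³ + t² + 4t - 1/3.
The constant term is -1/3.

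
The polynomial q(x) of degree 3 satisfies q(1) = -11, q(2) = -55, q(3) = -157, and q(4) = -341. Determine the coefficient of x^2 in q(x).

Write q(x) = ax^3 + bx^2 + cx + d. Substituting each data point gives a linear system:
  a + b + c + d = -11
  8a + 4b + 2c + d = -55
  27a + 9b + 3c + d = -157
  64a + 16b + 4c + d = -341
Solving the system yields a = -4, b = -5, c = -1, d = -1.
So q(x) = -4x^3 - 5x^2 - x - 1.
The coefficient of x^2 is -5.

-5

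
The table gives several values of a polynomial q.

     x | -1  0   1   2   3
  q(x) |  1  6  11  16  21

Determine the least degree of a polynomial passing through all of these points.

Forward differences of the values at x = -1, 0, 1, 2, 3:
  q  : 1  6  11  16  21
  Δ  : 5  5  5  5
  Δ^2: 0  0  0
  Δ^3: 0  0
  Δ^4: 0
The first differences are constant (5) and nonzero, while all higher differences vanish, so the minimal degree is 1.

1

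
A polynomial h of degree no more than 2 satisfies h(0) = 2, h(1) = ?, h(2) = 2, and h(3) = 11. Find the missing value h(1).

-1

On equispaced nodes a degree-2 polynomial has vanishing third forward difference, so
  - h(0) + 3·h(1) - 3·h(2) + h(3) = 0.
Substituting the known values and solving for h(1):
  3·h(1) = -3
  h(1) = -1.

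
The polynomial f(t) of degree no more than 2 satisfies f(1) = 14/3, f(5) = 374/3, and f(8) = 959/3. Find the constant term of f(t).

-1/3

Write f(t) = at^2 + bt + c. Substituting each data point gives a linear system:
  a + b + c = 14/3
  25a + 5b + c = 374/3
  64a + 8b + c = 959/3
Solving the system yields a = 5, b = 0, c = -1/3.
So f(t) = 5t^2 - 1/3.
The constant term is -1/3.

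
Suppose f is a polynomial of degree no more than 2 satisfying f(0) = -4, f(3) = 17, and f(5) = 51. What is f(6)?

74

Using the Lagrange interpolation formula with nodes 0, 3, 5:
  L_0(x) = (x - 3)(x - 5) / 15
  L_1(x) = x(x - 5) / -6
  L_2(x) = x(x - 3) / 10
Then f(x) = -4·L_0(x) + 17·L_1(x) + 51·L_2(x).
Expanding and collecting terms gives f(x) = 2x^2 + x - 4.
Evaluating at x = 6: f(6) = 74.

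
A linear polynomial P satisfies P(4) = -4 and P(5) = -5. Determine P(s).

P(s) = -s

Write P(s) = as + b. Substituting each data point gives a linear system:
  4a + b = -4
  5a + b = -5
Solving the system yields a = -1, b = 0.
So P(s) = -s.
Check: P(4) = -4. ✓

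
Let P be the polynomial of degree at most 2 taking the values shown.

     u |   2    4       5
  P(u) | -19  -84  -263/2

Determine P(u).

P(u) = -5u^2 - (5/2)u + 6

Write P(u) = au^2 + bu + c. Substituting each data point gives a linear system:
  4a + 2b + c = -19
  16a + 4b + c = -84
  25a + 5b + c = -263/2
Solving the system yields a = -5, b = -5/2, c = 6.
So P(u) = -5u² - (5/2)u + 6.
Check: P(5) = -263/2. ✓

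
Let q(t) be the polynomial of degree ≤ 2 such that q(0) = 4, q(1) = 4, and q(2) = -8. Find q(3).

-32

Forward differences of the values at t = 0, 1, 2:
  q  : 4  4  -8
  Δ  : 0  -12
  Δ^2: -12
The second differences are constant, confirming degree 2.
Interpolating (Newton forward form) and evaluating at t = 3 gives q(3) = -32.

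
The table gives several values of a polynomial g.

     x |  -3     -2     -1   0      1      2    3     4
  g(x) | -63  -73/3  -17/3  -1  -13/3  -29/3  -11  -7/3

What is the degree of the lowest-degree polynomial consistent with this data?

3

Forward differences of the values at x = -3, -2, -1, 0, 1, 2, 3, 4:
  g  : -63  -73/3  -17/3  -1  -13/3  -29/3  -11  -7/3
  Δ  : 116/3  56/3  14/3  -10/3  -16/3  -4/3  26/3
  Δ^2: -20  -14  -8  -2  4  10
  Δ^3: 6  6  6  6  6
  Δ^4: 0  0  0  0
  Δ^5: 0  0  0
  Δ^6: 0  0
  Δ^7: 0
The third differences are constant (6) and nonzero, while all higher differences vanish, so the minimal degree is 3.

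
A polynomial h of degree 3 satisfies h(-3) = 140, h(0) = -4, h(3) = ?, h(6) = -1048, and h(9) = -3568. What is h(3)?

-130

On equispaced nodes a degree-3 polynomial has vanishing fourth forward difference, so
  h(-3) - 4·h(0) + 6·h(3) - 4·h(6) + h(9) = 0.
Substituting the known values and solving for h(3):
  6·h(3) = -780
  h(3) = -130.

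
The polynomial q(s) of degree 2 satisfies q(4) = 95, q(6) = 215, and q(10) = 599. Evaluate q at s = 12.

863

Write q(s) = as^2 + bs + c. Substituting each data point gives a linear system:
  16a + 4b + c = 95
  36a + 6b + c = 215
  100a + 10b + c = 599
Solving the system yields a = 6, b = 0, c = -1.
So q(s) = 6s² - 1.
Then q(12) = 863.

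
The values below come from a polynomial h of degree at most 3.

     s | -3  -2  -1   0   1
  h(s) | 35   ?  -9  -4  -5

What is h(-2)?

-2

The 4 known points determine the degree-3 polynomial uniquely.
Write h(s) = as^3 + bs^2 + cs + d. Substituting each data point gives a linear system:
  -27a + 9b - 3c + d = 35
  -a + b - c + d = -9
  d = -4
  a + b + c + d = -5
Solving the system yields a = -3, b = -3, c = 5, d = -4.
So h(s) = -3s³ - 3s² + 5s - 4.
Then h(-2) = -2.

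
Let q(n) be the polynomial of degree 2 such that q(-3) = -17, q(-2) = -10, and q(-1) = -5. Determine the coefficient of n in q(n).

2

Write q(n) = an^2 + bn + c. Substituting each data point gives a linear system:
  9a - 3b + c = -17
  4a - 2b + c = -10
  a - b + c = -5
Solving the system yields a = -1, b = 2, c = -2.
So q(n) = -n^2 + 2n - 2.
The coefficient of n is 2.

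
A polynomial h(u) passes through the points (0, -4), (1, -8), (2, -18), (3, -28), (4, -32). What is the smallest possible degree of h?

3

Forward differences of the values at u = 0, 1, 2, 3, 4:
  h  : -4  -8  -18  -28  -32
  Δ  : -4  -10  -10  -4
  Δ^2: -6  0  6
  Δ^3: 6  6
  Δ^4: 0
The third differences are constant (6) and nonzero, while all higher differences vanish, so the minimal degree is 3.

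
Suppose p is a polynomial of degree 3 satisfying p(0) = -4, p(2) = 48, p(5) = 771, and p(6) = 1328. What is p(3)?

Write p(u) = au^3 + bu^2 + cu + d. Substituting each data point gives a linear system:
  d = -4
  8a + 4b + 2c + d = 48
  125a + 25b + 5c + d = 771
  216a + 36b + 6c + d = 1328
Solving the system yields a = 6, b = 1, c = 0, d = -4.
So p(u) = 6u^3 + u^2 - 4.
Then p(3) = 167.

167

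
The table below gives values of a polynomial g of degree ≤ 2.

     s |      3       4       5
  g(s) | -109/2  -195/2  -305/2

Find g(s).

Write g(s) = as^2 + bs + c. Substituting each data point gives a linear system:
  9a + 3b + c = -109/2
  16a + 4b + c = -195/2
  25a + 5b + c = -305/2
Solving the system yields a = -6, b = -1, c = 5/2.
So g(s) = -6s^2 - s + 5/2.
Check: g(5) = -305/2. ✓

g(s) = -6s^2 - s + 5/2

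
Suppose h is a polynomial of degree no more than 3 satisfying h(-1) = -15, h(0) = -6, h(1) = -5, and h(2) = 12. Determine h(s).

Write h(s) = as^3 + bs^2 + cs + d. Substituting each data point gives a linear system:
  -a + b - c + d = -15
  d = -6
  a + b + c + d = -5
  8a + 4b + 2c + d = 12
Solving the system yields a = 4, b = -4, c = 1, d = -6.
So h(s) = 4s^3 - 4s^2 + s - 6.
Check: h(-1) = -15. ✓

h(s) = 4s^3 - 4s^2 + s - 6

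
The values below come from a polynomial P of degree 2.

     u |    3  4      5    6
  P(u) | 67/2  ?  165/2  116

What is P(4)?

55

On equispaced nodes a degree-2 polynomial has vanishing third forward difference, so
  - P(3) + 3·P(4) - 3·P(5) + P(6) = 0.
Substituting the known values and solving for P(4):
  3·P(4) = 165
  P(4) = 55.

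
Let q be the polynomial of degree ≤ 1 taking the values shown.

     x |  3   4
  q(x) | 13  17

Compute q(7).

Write q(x) = ax + b. Substituting each data point gives a linear system:
  3a + b = 13
  4a + b = 17
Solving the system yields a = 4, b = 1.
So q(x) = 4x + 1.
Then q(7) = 29.

29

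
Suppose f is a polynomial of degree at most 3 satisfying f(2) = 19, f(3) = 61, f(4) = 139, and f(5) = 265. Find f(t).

Using the Lagrange interpolation formula with nodes 2, 3, 4, 5:
  L_0(t) = (t - 3)(t - 4)(t - 5) / -6
  L_1(t) = (t - 2)(t - 4)(t - 5) / 2
  L_2(t) = (t - 2)(t - 3)(t - 5) / -2
  L_3(t) = (t - 2)(t - 3)(t - 4) / 6
Then f(t) = 19·L_0(t) + 61·L_1(t) + 139·L_2(t) + 265·L_3(t).
Expanding and collecting terms gives f(t) = 2t^3 + 4t - 5.
Check: f(5) = 265. ✓

f(t) = 2t^3 + 4t - 5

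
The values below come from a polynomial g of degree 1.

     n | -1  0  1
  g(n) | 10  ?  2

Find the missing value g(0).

6

The 2 known points determine the degree-1 polynomial uniquely.
Write g(n) = an + b. Substituting each data point gives a linear system:
  -a + b = 10
  a + b = 2
Solving the system yields a = -4, b = 6.
So g(n) = -4n + 6.
Then g(0) = 6.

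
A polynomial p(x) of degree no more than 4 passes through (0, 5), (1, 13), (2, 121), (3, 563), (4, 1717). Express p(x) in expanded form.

Write p(x) = ax^4 + bx^3 + cx^2 + dx + e. Substituting each data point gives a linear system:
  e = 5
  a + b + c + d + e = 13
  16a + 8b + 4c + 2d + e = 121
  81a + 27b + 9c + 3d + e = 563
  256a + 64b + 16c + 4d + e = 1717
Solving the system yields a = 6, b = 3, c = -1, d = 0, e = 5.
So p(x) = 6x^4 + 3x^3 - x^2 + 5.
Check: p(2) = 121. ✓

p(x) = 6x^4 + 3x^3 - x^2 + 5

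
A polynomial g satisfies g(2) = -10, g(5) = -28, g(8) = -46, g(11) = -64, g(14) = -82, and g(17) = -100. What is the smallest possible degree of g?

1

Forward differences of the values at t = 2, 5, 8, 11, 14, 17:
  g  : -10  -28  -46  -64  -82  -100
  Δ  : -18  -18  -18  -18  -18
  Δ^2: 0  0  0  0
  Δ^3: 0  0  0
  Δ^4: 0  0
  Δ^5: 0
The first differences are constant (-18) and nonzero, while all higher differences vanish, so the minimal degree is 1.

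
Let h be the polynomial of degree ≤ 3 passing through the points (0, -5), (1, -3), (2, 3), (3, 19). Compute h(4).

Write h(x) = ax^3 + bx^2 + cx + d. Substituting each data point gives a linear system:
  d = -5
  a + b + c + d = -3
  8a + 4b + 2c + d = 3
  27a + 9b + 3c + d = 19
Solving the system yields a = 1, b = -1, c = 2, d = -5.
So h(x) = x^3 - x^2 + 2x - 5.
Then h(4) = 51.

51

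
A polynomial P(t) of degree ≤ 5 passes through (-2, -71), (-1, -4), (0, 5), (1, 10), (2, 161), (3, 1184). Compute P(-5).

-9800

Forward differences of the values at t = -2, -1, 0, 1, 2, 3:
  P  : -71  -4  5  10  161  1184
  Δ  : 67  9  5  151  1023
  Δ^2: -58  -4  146  872
  Δ^3: 54  150  726
  Δ^4: 96  576
  Δ^5: 480
The fifth differences are constant, confirming degree 5.
Interpolating (Newton forward form) and evaluating at t = -5 gives P(-5) = -9800.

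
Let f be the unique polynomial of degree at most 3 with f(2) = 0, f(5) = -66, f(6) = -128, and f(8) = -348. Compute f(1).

Using the Lagrange interpolation formula with nodes 2, 5, 6, 8:
  L_0(s) = (s - 5)(s - 6)(s - 8) / -72
  L_1(s) = (s - 2)(s - 6)(s - 8) / 9
  L_2(s) = (s - 2)(s - 5)(s - 8) / -8
  L_3(s) = (s - 2)(s - 5)(s - 6) / 36
Then f(s) = 0·L_0(s) - 66·L_1(s) - 128·L_2(s) - 348·L_3(s).
Expanding and collecting terms gives f(s) = -s³ + 3s² - 4s + 4.
Evaluating at s = 1: f(1) = 2.

2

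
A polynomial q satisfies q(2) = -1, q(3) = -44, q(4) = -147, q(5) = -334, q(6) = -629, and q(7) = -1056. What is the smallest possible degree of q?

3

Forward differences of the values at u = 2, 3, 4, 5, 6, 7:
  q  : -1  -44  -147  -334  -629  -1056
  Δ  : -43  -103  -187  -295  -427
  Δ^2: -60  -84  -108  -132
  Δ^3: -24  -24  -24
  Δ^4: 0  0
  Δ^5: 0
The third differences are constant (-24) and nonzero, while all higher differences vanish, so the minimal degree is 3.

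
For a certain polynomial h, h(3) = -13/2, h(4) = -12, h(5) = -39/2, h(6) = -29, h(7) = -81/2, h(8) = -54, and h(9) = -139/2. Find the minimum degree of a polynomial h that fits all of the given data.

Forward differences of the values at x = 3, 4, 5, 6, 7, 8, 9:
  h  : -13/2  -12  -39/2  -29  -81/2  -54  -139/2
  Δ  : -11/2  -15/2  -19/2  -23/2  -27/2  -31/2
  Δ^2: -2  -2  -2  -2  -2
  Δ^3: 0  0  0  0
  Δ^4: 0  0  0
  Δ^5: 0  0
  Δ^6: 0
The second differences are constant (-2) and nonzero, while all higher differences vanish, so the minimal degree is 2.

2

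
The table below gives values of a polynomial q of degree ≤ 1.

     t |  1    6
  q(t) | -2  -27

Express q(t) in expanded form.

q(t) = -5t + 3

Write q(t) = at + b. Substituting each data point gives a linear system:
  a + b = -2
  6a + b = -27
Solving the system yields a = -5, b = 3.
So q(t) = -5t + 3.
Check: q(1) = -2. ✓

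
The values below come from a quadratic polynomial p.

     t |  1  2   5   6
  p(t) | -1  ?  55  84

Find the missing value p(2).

The 3 known points determine the degree-2 polynomial uniquely.
Write p(t) = at^2 + bt + c. Substituting each data point gives a linear system:
  a + b + c = -1
  25a + 5b + c = 55
  36a + 6b + c = 84
Solving the system yields a = 3, b = -4, c = 0.
So p(t) = 3t^2 - 4t.
Then p(2) = 4.

4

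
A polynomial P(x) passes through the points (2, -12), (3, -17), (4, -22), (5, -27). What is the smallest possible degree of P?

Forward differences of the values at x = 2, 3, 4, 5:
  P  : -12  -17  -22  -27
  Δ  : -5  -5  -5
  Δ^2: 0  0
  Δ^3: 0
The first differences are constant (-5) and nonzero, while all higher differences vanish, so the minimal degree is 1.

1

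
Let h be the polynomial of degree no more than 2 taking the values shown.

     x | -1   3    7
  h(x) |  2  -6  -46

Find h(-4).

Using the Lagrange interpolation formula with nodes -1, 3, 7:
  L_0(x) = (x - 3)(x - 7) / 32
  L_1(x) = (x + 1)(x - 7) / -16
  L_2(x) = (x + 1)(x - 3) / 32
Then h(x) = 2·L_0(x) - 6·L_1(x) - 46·L_2(x).
Expanding and collecting terms gives h(x) = -x^2 + 3.
Evaluating at x = -4: h(-4) = -13.

-13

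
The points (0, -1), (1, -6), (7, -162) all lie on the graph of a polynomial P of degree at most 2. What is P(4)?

Write P(x) = ax^2 + bx + c. Substituting each data point gives a linear system:
  c = -1
  a + b + c = -6
  49a + 7b + c = -162
Solving the system yields a = -3, b = -2, c = -1.
So P(x) = -3x² - 2x - 1.
Then P(4) = -57.

-57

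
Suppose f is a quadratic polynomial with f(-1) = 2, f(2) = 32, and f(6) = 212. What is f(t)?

f(t) = 5t^2 + 5t + 2

Write f(t) = at^2 + bt + c. Substituting each data point gives a linear system:
  a - b + c = 2
  4a + 2b + c = 32
  36a + 6b + c = 212
Solving the system yields a = 5, b = 5, c = 2.
So f(t) = 5t^2 + 5t + 2.
Check: f(2) = 32. ✓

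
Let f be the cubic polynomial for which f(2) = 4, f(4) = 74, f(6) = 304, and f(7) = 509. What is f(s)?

f(s) = 2s^3 - 4s^2 + 3s - 2

Write f(s) = as^3 + bs^2 + cs + d. Substituting each data point gives a linear system:
  8a + 4b + 2c + d = 4
  64a + 16b + 4c + d = 74
  216a + 36b + 6c + d = 304
  343a + 49b + 7c + d = 509
Solving the system yields a = 2, b = -4, c = 3, d = -2.
So f(s) = 2s^3 - 4s^2 + 3s - 2.
Check: f(6) = 304. ✓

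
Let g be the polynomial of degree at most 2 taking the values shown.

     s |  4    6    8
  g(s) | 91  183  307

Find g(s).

Write g(s) = as^2 + bs + c. Substituting each data point gives a linear system:
  16a + 4b + c = 91
  36a + 6b + c = 183
  64a + 8b + c = 307
Solving the system yields a = 4, b = 6, c = 3.
So g(s) = 4s² + 6s + 3.
Check: g(8) = 307. ✓

g(s) = 4s^2 + 6s + 3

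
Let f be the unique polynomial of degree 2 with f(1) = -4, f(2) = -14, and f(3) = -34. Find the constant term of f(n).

-4

Write f(n) = an^2 + bn + c. Substituting each data point gives a linear system:
  a + b + c = -4
  4a + 2b + c = -14
  9a + 3b + c = -34
Solving the system yields a = -5, b = 5, c = -4.
So f(n) = -5n² + 5n - 4.
The constant term is -4.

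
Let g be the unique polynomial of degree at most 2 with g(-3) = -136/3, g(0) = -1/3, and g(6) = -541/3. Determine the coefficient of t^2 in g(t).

Write g(t) = at^2 + bt + c. Substituting each data point gives a linear system:
  9a - 3b + c = -136/3
  c = -1/3
  36a + 6b + c = -541/3
Solving the system yields a = -5, b = 0, c = -1/3.
So g(t) = -5t^2 - 1/3.
The leading coefficient is -5.

-5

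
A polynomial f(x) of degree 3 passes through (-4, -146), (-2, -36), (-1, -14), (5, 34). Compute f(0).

-6

Using the Lagrange interpolation formula with nodes -4, -2, -1, 5:
  L_0(x) = (x + 2)(x + 1)(x - 5) / -54
  L_1(x) = (x + 4)(x + 1)(x - 5) / 14
  L_2(x) = (x + 4)(x + 2)(x - 5) / -18
  L_3(x) = (x + 4)(x + 2)(x + 1) / 378
Then f(x) = -146·L_0(x) - 36·L_1(x) - 14·L_2(x) + 34·L_3(x).
Expanding and collecting terms gives f(x) = x³ - 4x² + 3x - 6.
Evaluating at x = 0: f(0) = -6.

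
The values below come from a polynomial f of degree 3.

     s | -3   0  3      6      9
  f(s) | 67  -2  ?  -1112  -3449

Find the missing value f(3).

-179

The 4 known points determine the degree-3 polynomial uniquely.
Write f(s) = as^3 + bs^2 + cs + d. Substituting each data point gives a linear system:
  -27a + 9b - 3c + d = 67
  d = -2
  216a + 36b + 6c + d = -1112
  729a + 81b + 9c + d = -3449
Solving the system yields a = -4, b = -6, c = -5, d = -2.
So f(s) = -4s^3 - 6s^2 - 5s - 2.
Then f(3) = -179.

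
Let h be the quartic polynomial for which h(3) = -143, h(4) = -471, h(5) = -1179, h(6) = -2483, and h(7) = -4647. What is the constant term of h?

1

Write h(n) = an^4 + bn^3 + cn^2 + dn + e. Substituting each data point gives a linear system:
  81a + 27b + 9c + 3d + e = -143
  256a + 64b + 16c + 4d + e = -471
  625a + 125b + 25c + 5d + e = -1179
  1296a + 216b + 36c + 6d + e = -2483
  2401a + 343b + 49c + 7d + e = -4647
Solving the system yields a = -2, b = 0, c = 4, d = -6, e = 1.
So h(n) = -2n^4 + 4n^2 - 6n + 1.
The constant term is 1.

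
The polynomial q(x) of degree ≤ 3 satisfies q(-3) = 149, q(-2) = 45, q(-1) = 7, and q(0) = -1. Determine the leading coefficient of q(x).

Write q(x) = ax^3 + bx^2 + cx + d. Substituting each data point gives a linear system:
  -27a + 9b - 3c + d = 149
  -8a + 4b - 2c + d = 45
  -a + b - c + d = 7
  d = -1
Solving the system yields a = -6, b = -3, c = -5, d = -1.
So q(x) = -6x³ - 3x² - 5x - 1.
The leading coefficient is -6.

-6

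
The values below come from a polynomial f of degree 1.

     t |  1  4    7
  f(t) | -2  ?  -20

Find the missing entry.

-11

The 2 known points determine the degree-1 polynomial uniquely.
Write f(t) = at + b. Substituting each data point gives a linear system:
  a + b = -2
  7a + b = -20
Solving the system yields a = -3, b = 1.
So f(t) = -3t + 1.
Then f(4) = -11.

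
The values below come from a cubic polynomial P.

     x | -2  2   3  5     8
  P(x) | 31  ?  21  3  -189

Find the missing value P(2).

The 4 known points determine the degree-3 polynomial uniquely.
Write P(x) = ax^3 + bx^2 + cx + d. Substituting each data point gives a linear system:
  -8a + 4b - 2c + d = 31
  27a + 9b + 3c + d = 21
  125a + 25b + 5c + d = 3
  512a + 64b + 8c + d = -189
Solving the system yields a = -1, b = 5, c = 0, d = 3.
So P(x) = -x^3 + 5x^2 + 3.
Then P(2) = 15.

15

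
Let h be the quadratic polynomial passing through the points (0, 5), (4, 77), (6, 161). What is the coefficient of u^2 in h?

4

Write h(u) = au^2 + bu + c. Substituting each data point gives a linear system:
  c = 5
  16a + 4b + c = 77
  36a + 6b + c = 161
Solving the system yields a = 4, b = 2, c = 5.
So h(u) = 4u^2 + 2u + 5.
The leading coefficient is 4.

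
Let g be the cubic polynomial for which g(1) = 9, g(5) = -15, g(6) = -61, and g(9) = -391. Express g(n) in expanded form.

Using the Lagrange interpolation formula with nodes 1, 5, 6, 9:
  L_0(n) = (n - 5)(n - 6)(n - 9) / -160
  L_1(n) = (n - 1)(n - 6)(n - 9) / 16
  L_2(n) = (n - 1)(n - 5)(n - 9) / -15
  L_3(n) = (n - 1)(n - 5)(n - 6) / 96
Then g(n) = 9·L_0(n) - 15·L_1(n) - 61·L_2(n) - 391·L_3(n).
Expanding and collecting terms gives g(n) = -n³ + 4n² + n + 5.
Check: g(5) = -15. ✓

g(n) = -n^3 + 4n^2 + n + 5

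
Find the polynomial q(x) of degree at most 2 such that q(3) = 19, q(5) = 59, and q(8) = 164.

q(x) = 3x^2 - 4x + 4

Write q(x) = ax^2 + bx + c. Substituting each data point gives a linear system:
  9a + 3b + c = 19
  25a + 5b + c = 59
  64a + 8b + c = 164
Solving the system yields a = 3, b = -4, c = 4.
So q(x) = 3x² - 4x + 4.
Check: q(3) = 19. ✓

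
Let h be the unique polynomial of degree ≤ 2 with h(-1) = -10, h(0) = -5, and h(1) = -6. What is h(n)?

h(n) = -3n^2 + 2n - 5

Using the Lagrange interpolation formula with nodes -1, 0, 1:
  L_0(n) = n(n - 1) / 2
  L_1(n) = (n + 1)(n - 1) / -1
  L_2(n) = (n + 1)n / 2
Then h(n) = -10·L_0(n) - 5·L_1(n) - 6·L_2(n).
Expanding and collecting terms gives h(n) = -3n² + 2n - 5.
Check: h(0) = -5. ✓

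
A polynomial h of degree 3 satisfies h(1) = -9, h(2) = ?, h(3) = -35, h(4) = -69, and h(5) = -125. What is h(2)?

The 4 known points determine the degree-3 polynomial uniquely.
Write h(x) = ax^3 + bx^2 + cx + d. Substituting each data point gives a linear system:
  a + b + c + d = -9
  27a + 9b + 3c + d = -35
  64a + 16b + 4c + d = -69
  125a + 25b + 5c + d = -125
Solving the system yields a = -1, b = 1, c = -4, d = -5.
So h(x) = -x^3 + x^2 - 4x - 5.
Then h(2) = -17.

-17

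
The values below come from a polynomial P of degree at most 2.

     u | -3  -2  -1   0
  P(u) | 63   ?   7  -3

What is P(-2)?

29

On equispaced nodes a degree-2 polynomial has vanishing third forward difference, so
  - P(-3) + 3·P(-2) - 3·P(-1) + P(0) = 0.
Substituting the known values and solving for P(-2):
  3·P(-2) = 87
  P(-2) = 29.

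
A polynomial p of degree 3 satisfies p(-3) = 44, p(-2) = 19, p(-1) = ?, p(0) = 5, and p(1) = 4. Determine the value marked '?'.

8

On equispaced nodes a degree-3 polynomial has vanishing fourth forward difference, so
  p(-3) - 4·p(-2) + 6·p(-1) - 4·p(0) + p(1) = 0.
Substituting the known values and solving for p(-1):
  6·p(-1) = 48
  p(-1) = 8.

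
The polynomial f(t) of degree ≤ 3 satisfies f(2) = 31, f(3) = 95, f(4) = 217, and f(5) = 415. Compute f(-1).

7

Write f(t) = at^3 + bt^2 + ct + d. Substituting each data point gives a linear system:
  8a + 4b + 2c + d = 31
  27a + 9b + 3c + d = 95
  64a + 16b + 4c + d = 217
  125a + 25b + 5c + d = 415
Solving the system yields a = 3, b = 2, c = -3, d = 5.
So f(t) = 3t^3 + 2t^2 - 3t + 5.
Then f(-1) = 7.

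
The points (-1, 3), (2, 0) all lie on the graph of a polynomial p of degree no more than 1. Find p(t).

Using the Lagrange interpolation formula with nodes -1, 2:
  L_0(t) = (t - 2) / -3
  L_1(t) = (t + 1) / 3
Then p(t) = 3·L_0(t) + 0·L_1(t).
Expanding and collecting terms gives p(t) = -t + 2.
Check: p(2) = 0. ✓

p(t) = -t + 2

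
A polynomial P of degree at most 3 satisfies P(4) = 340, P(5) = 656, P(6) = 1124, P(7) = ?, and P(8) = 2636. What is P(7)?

On equispaced nodes a degree-3 polynomial has vanishing fourth forward difference, so
  P(4) - 4·P(5) + 6·P(6) - 4·P(7) + P(8) = 0.
Substituting the known values and solving for P(7):
  -4·P(7) = -7096
  P(7) = 1774.

1774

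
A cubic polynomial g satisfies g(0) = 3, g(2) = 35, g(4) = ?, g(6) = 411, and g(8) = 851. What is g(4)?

155

On equispaced nodes a degree-3 polynomial has vanishing fourth forward difference, so
  g(0) - 4·g(2) + 6·g(4) - 4·g(6) + g(8) = 0.
Substituting the known values and solving for g(4):
  6·g(4) = 930
  g(4) = 155.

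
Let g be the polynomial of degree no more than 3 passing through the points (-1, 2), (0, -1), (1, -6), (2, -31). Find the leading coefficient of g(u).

-3

Write g(u) = au^3 + bu^2 + cu + d. Substituting each data point gives a linear system:
  -a + b - c + d = 2
  d = -1
  a + b + c + d = -6
  8a + 4b + 2c + d = -31
Solving the system yields a = -3, b = -1, c = -1, d = -1.
So g(u) = -3u^3 - u^2 - u - 1.
The leading coefficient is -3.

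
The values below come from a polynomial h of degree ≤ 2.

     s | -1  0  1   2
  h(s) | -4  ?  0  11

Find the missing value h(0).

On equispaced nodes a degree-2 polynomial has vanishing third forward difference, so
  - h(-1) + 3·h(0) - 3·h(1) + h(2) = 0.
Substituting the known values and solving for h(0):
  3·h(0) = -15
  h(0) = -5.

-5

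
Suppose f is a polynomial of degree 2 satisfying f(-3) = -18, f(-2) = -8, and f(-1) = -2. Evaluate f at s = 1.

-2

Using the Lagrange interpolation formula with nodes -3, -2, -1:
  L_0(s) = (s + 2)(s + 1) / 2
  L_1(s) = (s + 3)(s + 1) / -1
  L_2(s) = (s + 3)(s + 2) / 2
Then f(s) = -18·L_0(s) - 8·L_1(s) - 2·L_2(s).
Expanding and collecting terms gives f(s) = -2s^2.
Evaluating at s = 1: f(1) = -2.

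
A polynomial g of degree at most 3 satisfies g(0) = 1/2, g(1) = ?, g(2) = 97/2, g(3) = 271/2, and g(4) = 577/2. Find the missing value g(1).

On equispaced nodes a degree-3 polynomial has vanishing fourth forward difference, so
  g(0) - 4·g(1) + 6·g(2) - 4·g(3) + g(4) = 0.
Substituting the known values and solving for g(1):
  -4·g(1) = -38
  g(1) = 19/2.

19/2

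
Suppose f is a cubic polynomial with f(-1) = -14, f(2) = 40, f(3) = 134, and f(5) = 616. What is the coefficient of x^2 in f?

-1

Write f(x) = ax^3 + bx^2 + cx + d. Substituting each data point gives a linear system:
  -a + b - c + d = -14
  8a + 4b + 2c + d = 40
  27a + 9b + 3c + d = 134
  125a + 25b + 5c + d = 616
Solving the system yields a = 5, b = -1, c = 4, d = -4.
So f(x) = 5x^3 - x^2 + 4x - 4.
The coefficient of x^2 is -1.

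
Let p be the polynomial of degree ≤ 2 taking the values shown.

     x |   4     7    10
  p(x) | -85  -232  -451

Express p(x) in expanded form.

Write p(x) = ax^2 + bx + c. Substituting each data point gives a linear system:
  16a + 4b + c = -85
  49a + 7b + c = -232
  100a + 10b + c = -451
Solving the system yields a = -4, b = -5, c = -1.
So p(x) = -4x^2 - 5x - 1.
Check: p(4) = -85. ✓

p(x) = -4x^2 - 5x - 1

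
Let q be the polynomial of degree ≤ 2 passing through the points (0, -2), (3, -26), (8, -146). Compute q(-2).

-6

Using the Lagrange interpolation formula with nodes 0, 3, 8:
  L_0(t) = (t - 3)(t - 8) / 24
  L_1(t) = t(t - 8) / -15
  L_2(t) = t(t - 3) / 40
Then q(t) = -2·L_0(t) - 26·L_1(t) - 146·L_2(t).
Expanding and collecting terms gives q(t) = -2t² - 2t - 2.
Evaluating at t = -2: q(-2) = -6.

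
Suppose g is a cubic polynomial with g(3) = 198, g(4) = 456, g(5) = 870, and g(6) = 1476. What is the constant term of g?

Write g(s) = as^3 + bs^2 + cs + d. Substituting each data point gives a linear system:
  27a + 9b + 3c + d = 198
  64a + 16b + 4c + d = 456
  125a + 25b + 5c + d = 870
  216a + 36b + 6c + d = 1476
Solving the system yields a = 6, b = 6, c = -6, d = 0.
So g(s) = 6s^3 + 6s^2 - 6s.
The constant term is 0.

0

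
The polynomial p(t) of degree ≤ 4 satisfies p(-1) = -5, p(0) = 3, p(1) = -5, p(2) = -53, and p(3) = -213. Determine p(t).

p(t) = -2t^4 - 6t^2 + 3

Write p(t) = at^4 + bt^3 + ct^2 + dt + e. Substituting each data point gives a linear system:
  a - b + c - d + e = -5
  e = 3
  a + b + c + d + e = -5
  16a + 8b + 4c + 2d + e = -53
  81a + 27b + 9c + 3d + e = -213
Solving the system yields a = -2, b = 0, c = -6, d = 0, e = 3.
So p(t) = -2t^4 - 6t^2 + 3.
Check: p(-1) = -5. ✓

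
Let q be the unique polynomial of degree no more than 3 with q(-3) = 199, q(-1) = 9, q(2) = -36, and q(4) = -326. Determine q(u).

q(u) = -6u^3 + 4u^2 - u - 2

Using the Lagrange interpolation formula with nodes -3, -1, 2, 4:
  L_0(u) = (u + 1)(u - 2)(u - 4) / -70
  L_1(u) = (u + 3)(u - 2)(u - 4) / 30
  L_2(u) = (u + 3)(u + 1)(u - 4) / -30
  L_3(u) = (u + 3)(u + 1)(u - 2) / 70
Then q(u) = 199·L_0(u) + 9·L_1(u) - 36·L_2(u) - 326·L_3(u).
Expanding and collecting terms gives q(u) = -6u^3 + 4u^2 - u - 2.
Check: q(-3) = 199. ✓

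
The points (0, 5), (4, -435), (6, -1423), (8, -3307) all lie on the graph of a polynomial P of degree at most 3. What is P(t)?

Using the Lagrange interpolation formula with nodes 0, 4, 6, 8:
  L_0(t) = (t - 4)(t - 6)(t - 8) / -192
  L_1(t) = t(t - 6)(t - 8) / 32
  L_2(t) = t(t - 4)(t - 8) / -24
  L_3(t) = t(t - 4)(t - 6) / 64
Then P(t) = 5·L_0(t) - 435·L_1(t) - 1423·L_2(t) - 3307·L_3(t).
Expanding and collecting terms gives P(t) = -6t³ - 4t² + 2t + 5.
Check: P(6) = -1423. ✓

P(t) = -6t^3 - 4t^2 + 2t + 5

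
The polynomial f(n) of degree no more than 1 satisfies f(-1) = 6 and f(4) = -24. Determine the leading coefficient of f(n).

Write f(n) = an + b. Substituting each data point gives a linear system:
  -a + b = 6
  4a + b = -24
Solving the system yields a = -6, b = 0.
So f(n) = -6n.
The leading coefficient is -6.

-6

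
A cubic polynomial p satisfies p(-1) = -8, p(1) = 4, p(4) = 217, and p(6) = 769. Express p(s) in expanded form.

p(s) = 4s^3 - 3s^2 + 2s + 1

Write p(s) = as^3 + bs^2 + cs + d. Substituting each data point gives a linear system:
  -a + b - c + d = -8
  a + b + c + d = 4
  64a + 16b + 4c + d = 217
  216a + 36b + 6c + d = 769
Solving the system yields a = 4, b = -3, c = 2, d = 1.
So p(s) = 4s³ - 3s² + 2s + 1.
Check: p(4) = 217. ✓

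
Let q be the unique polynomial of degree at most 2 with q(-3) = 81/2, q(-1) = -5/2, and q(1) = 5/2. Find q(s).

q(s) = 6s^2 + (5/2)s - 6

Write q(s) = as^2 + bs + c. Substituting each data point gives a linear system:
  9a - 3b + c = 81/2
  a - b + c = -5/2
  a + b + c = 5/2
Solving the system yields a = 6, b = 5/2, c = -6.
So q(s) = 6s² + (5/2)s - 6.
Check: q(-1) = -5/2. ✓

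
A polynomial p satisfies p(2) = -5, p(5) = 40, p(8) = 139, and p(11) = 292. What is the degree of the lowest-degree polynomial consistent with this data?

2

Forward differences of the values at n = 2, 5, 8, 11:
  p  : -5  40  139  292
  Δ  : 45  99  153
  Δ^2: 54  54
  Δ^3: 0
The second differences are constant (54) and nonzero, while all higher differences vanish, so the minimal degree is 2.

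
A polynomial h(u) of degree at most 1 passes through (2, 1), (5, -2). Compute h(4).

Write h(u) = au + b. Substituting each data point gives a linear system:
  2a + b = 1
  5a + b = -2
Solving the system yields a = -1, b = 3.
So h(u) = -u + 3.
Then h(4) = -1.

-1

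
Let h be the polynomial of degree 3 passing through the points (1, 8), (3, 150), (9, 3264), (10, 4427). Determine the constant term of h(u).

Write h(u) = au^3 + bu^2 + cu + d. Substituting each data point gives a linear system:
  a + b + c + d = 8
  27a + 9b + 3c + d = 150
  729a + 81b + 9c + d = 3264
  1000a + 100b + 10c + d = 4427
Solving the system yields a = 4, b = 4, c = 3, d = -3.
So h(u) = 4u³ + 4u² + 3u - 3.
The constant term is -3.

-3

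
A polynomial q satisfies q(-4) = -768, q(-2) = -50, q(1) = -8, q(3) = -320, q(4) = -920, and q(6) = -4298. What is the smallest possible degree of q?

Divided differences on the nodes -4, -2, 1, 3, 4, 6:
  order 0: -768  -50  -8  -320  -920  -4298
  order 1: 359  14  -156  -600  -1689
  order 2: -69  -34  -148  -363
  order 3: 5  -19  -43
  order 4: -3  -3
  order 5: 0
The order-4 divided differences are all -3 (nonzero) and every higher order vanishes, so the data lies on a polynomial of degree exactly 4.

4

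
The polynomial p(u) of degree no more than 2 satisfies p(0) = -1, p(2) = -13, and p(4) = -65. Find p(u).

Write p(u) = au^2 + bu + c. Substituting each data point gives a linear system:
  c = -1
  4a + 2b + c = -13
  16a + 4b + c = -65
Solving the system yields a = -5, b = 4, c = -1.
So p(u) = -5u^2 + 4u - 1.
Check: p(0) = -1. ✓

p(u) = -5u^2 + 4u - 1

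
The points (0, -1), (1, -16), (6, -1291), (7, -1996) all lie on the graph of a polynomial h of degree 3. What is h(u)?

h(u) = -5u^3 - 5u^2 - 5u - 1

Write h(u) = au^3 + bu^2 + cu + d. Substituting each data point gives a linear system:
  d = -1
  a + b + c + d = -16
  216a + 36b + 6c + d = -1291
  343a + 49b + 7c + d = -1996
Solving the system yields a = -5, b = -5, c = -5, d = -1.
So h(u) = -5u^3 - 5u^2 - 5u - 1.
Check: h(6) = -1291. ✓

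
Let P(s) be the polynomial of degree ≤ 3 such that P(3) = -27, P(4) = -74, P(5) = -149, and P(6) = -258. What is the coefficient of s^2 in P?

Write P(s) = as^3 + bs^2 + cs + d. Substituting each data point gives a linear system:
  27a + 9b + 3c + d = -27
  64a + 16b + 4c + d = -74
  125a + 25b + 5c + d = -149
  216a + 36b + 6c + d = -258
Solving the system yields a = -1, b = -2, c = 4, d = 6.
So P(s) = -s³ - 2s² + 4s + 6.
The coefficient of s^2 is -2.

-2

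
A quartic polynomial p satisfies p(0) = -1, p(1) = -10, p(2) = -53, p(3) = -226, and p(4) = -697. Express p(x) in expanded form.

Using the Lagrange interpolation formula with nodes 0, 1, 2, 3, 4:
  L_0(x) = (x - 1)(x - 2)(x - 3)(x - 4) / 24
  L_1(x) = x(x - 2)(x - 3)(x - 4) / -6
  L_2(x) = x(x - 1)(x - 3)(x - 4) / 4
  L_3(x) = x(x - 1)(x - 2)(x - 4) / -6
  L_4(x) = x(x - 1)(x - 2)(x - 3) / 24
Then p(x) = -1·L_0(x) - 10·L_1(x) - 53·L_2(x) - 226·L_3(x) - 697·L_4(x).
Expanding and collecting terms gives p(x) = -3x^4 + 2x^3 - 2x^2 - 6x - 1.
Check: p(2) = -53. ✓

p(x) = -3x^4 + 2x^3 - 2x^2 - 6x - 1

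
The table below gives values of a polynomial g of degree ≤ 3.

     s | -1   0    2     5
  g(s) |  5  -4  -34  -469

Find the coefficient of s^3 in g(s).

-4

Write g(s) = as^3 + bs^2 + cs + d. Substituting each data point gives a linear system:
  -a + b - c + d = 5
  d = -4
  8a + 4b + 2c + d = -34
  125a + 25b + 5c + d = -469
Solving the system yields a = -4, b = 2, c = -3, d = -4.
So g(s) = -4s^3 + 2s^2 - 3s - 4.
The leading coefficient is -4.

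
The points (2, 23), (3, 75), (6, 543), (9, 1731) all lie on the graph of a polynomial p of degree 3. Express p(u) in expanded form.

p(u) = 2u^3 + 4u^2 - 6u + 3

Write p(u) = au^3 + bu^2 + cu + d. Substituting each data point gives a linear system:
  8a + 4b + 2c + d = 23
  27a + 9b + 3c + d = 75
  216a + 36b + 6c + d = 543
  729a + 81b + 9c + d = 1731
Solving the system yields a = 2, b = 4, c = -6, d = 3.
So p(u) = 2u³ + 4u² - 6u + 3.
Check: p(6) = 543. ✓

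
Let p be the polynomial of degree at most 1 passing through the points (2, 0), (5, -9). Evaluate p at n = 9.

-21

Write p(n) = an + b. Substituting each data point gives a linear system:
  2a + b = 0
  5a + b = -9
Solving the system yields a = -3, b = 6.
So p(n) = -3n + 6.
Then p(9) = -21.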